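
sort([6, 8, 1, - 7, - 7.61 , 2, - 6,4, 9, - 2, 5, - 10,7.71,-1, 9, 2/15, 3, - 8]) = [ - 10, - 8,- 7.61, - 7,- 6,-2,-1,2/15,  1, 2, 3, 4, 5, 6, 7.71,8 , 9, 9 ] 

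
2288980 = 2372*965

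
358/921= 358/921 = 0.39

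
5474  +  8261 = 13735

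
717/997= 717/997 = 0.72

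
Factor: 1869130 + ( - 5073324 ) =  - 2^1*7^1*17^1*13463^1 = - 3204194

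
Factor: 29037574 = 2^1*1811^1*8017^1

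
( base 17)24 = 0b100110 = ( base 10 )38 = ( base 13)2c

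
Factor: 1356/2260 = 3/5 = 3^1*5^( - 1)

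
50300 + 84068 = 134368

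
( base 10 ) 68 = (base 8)104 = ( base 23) 2M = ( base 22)32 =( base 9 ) 75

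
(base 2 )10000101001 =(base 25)1hf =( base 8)2051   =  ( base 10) 1065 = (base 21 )28F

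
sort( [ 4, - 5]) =[ - 5, 4 ]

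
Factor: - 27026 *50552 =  - 1366218352=- 2^4*71^1 * 89^1*13513^1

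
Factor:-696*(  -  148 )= 103008=2^5*3^1*29^1*37^1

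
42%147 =42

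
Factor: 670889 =59^1*83^1*137^1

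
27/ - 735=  -9/245 = - 0.04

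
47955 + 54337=102292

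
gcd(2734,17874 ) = 2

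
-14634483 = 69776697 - 84411180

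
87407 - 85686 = 1721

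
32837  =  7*4691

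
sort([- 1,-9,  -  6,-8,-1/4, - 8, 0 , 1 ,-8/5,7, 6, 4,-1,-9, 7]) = [  -  9,-9,-8, - 8, -6,-8/5 ,-1,-1,  -  1/4, 0, 1,4, 6, 7, 7] 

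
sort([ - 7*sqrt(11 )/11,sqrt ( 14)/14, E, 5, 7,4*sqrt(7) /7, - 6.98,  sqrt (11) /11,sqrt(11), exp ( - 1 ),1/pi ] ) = [ - 6.98 ,  -  7*sqrt( 11 ) /11,sqrt( 14) /14, sqrt ( 11) /11, 1/pi , exp( - 1 ),  4*sqrt(7 )/7,E, sqrt( 11) , 5 , 7]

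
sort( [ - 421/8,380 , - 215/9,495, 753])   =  [  -  421/8, - 215/9,  380,495,753] 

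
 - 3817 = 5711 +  - 9528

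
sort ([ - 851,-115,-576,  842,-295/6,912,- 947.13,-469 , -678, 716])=[ - 947.13, - 851 , - 678 ,-576, - 469,  -  115, - 295/6,716, 842,  912]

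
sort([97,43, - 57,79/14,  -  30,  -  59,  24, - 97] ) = [ - 97, - 59, - 57, - 30, 79/14,24,43,97]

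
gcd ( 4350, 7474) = 2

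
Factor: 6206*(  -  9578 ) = - 59441068 = -2^2*29^1*107^1*4789^1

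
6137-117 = 6020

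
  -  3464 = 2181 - 5645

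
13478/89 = 13478/89 = 151.44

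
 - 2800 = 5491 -8291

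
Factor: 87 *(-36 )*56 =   -  175392 = -2^5*3^3*7^1*29^1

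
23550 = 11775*2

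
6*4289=25734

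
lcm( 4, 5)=20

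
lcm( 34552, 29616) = 207312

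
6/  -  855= - 2/285=- 0.01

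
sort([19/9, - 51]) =[-51, 19/9 ]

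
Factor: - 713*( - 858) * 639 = 2^1*3^3*11^1*13^1*23^1*31^1 * 71^1 = 390910806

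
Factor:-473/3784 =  -2^( - 3)=- 1/8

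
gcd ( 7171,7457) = 1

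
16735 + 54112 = 70847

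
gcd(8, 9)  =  1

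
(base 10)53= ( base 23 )27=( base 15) 38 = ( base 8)65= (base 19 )2f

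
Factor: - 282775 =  - 5^2*11311^1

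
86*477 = 41022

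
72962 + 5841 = 78803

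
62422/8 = 31211/4= 7802.75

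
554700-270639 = 284061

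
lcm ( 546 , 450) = 40950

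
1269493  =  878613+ 390880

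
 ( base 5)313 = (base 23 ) 3e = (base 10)83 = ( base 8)123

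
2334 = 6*389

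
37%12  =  1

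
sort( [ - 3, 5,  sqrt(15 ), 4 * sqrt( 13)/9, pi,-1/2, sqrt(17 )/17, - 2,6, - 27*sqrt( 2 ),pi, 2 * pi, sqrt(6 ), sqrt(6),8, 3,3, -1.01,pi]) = [-27*sqrt( 2 ),-3 , - 2,-1.01, - 1/2,sqrt(17 )/17,4*sqrt( 13)/9  ,  sqrt( 6 ),  sqrt ( 6 ), 3, 3, pi, pi,pi,sqrt( 15 ), 5, 6,2*pi, 8] 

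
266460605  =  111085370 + 155375235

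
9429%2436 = 2121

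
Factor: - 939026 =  - 2^1*11^1* 42683^1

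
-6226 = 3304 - 9530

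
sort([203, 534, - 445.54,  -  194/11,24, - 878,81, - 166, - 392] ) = [ - 878, - 445.54,-392, - 166,-194/11 , 24, 81, 203, 534]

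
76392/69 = 1107 + 3/23= 1107.13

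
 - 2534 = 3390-5924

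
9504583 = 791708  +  8712875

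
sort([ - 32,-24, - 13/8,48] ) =[  -  32, - 24,  -  13/8,48 ] 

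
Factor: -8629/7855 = -5^( - 1)*1571^( - 1 )*8629^1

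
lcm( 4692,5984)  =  412896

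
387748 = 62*6254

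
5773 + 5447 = 11220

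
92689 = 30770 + 61919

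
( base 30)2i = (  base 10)78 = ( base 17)4a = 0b1001110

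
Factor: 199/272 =2^( - 4 )*17^( - 1 ) * 199^1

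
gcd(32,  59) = 1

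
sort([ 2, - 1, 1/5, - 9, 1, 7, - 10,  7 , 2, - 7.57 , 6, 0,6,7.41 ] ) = [ - 10, - 9, - 7.57, - 1, 0, 1/5 , 1,2,  2, 6,6, 7, 7,  7.41]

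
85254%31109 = 23036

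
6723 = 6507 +216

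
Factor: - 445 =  - 5^1*89^1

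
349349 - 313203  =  36146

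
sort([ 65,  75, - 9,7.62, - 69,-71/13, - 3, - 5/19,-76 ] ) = [ - 76,-69,-9 , - 71/13, - 3,-5/19, 7.62, 65,75]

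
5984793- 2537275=3447518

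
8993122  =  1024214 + 7968908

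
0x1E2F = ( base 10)7727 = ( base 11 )5895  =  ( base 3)101121012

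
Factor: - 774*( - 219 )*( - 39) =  - 6610734=- 2^1 * 3^4 * 13^1*43^1 * 73^1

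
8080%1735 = 1140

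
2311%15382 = 2311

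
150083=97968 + 52115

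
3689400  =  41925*88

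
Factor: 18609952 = 2^5* 71^1*8191^1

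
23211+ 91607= 114818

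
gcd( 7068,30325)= 1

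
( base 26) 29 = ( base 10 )61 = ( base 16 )3D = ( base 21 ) 2j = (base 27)27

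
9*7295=65655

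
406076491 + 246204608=652281099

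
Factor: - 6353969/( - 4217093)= 29^( - 1 )*1453^1*4373^1 * 145417^( - 1)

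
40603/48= 40603/48 = 845.90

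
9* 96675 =870075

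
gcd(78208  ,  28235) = 1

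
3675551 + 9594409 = 13269960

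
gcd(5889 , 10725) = 39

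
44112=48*919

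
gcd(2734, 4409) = 1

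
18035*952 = 17169320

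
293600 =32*9175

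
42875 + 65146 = 108021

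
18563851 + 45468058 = 64031909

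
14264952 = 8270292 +5994660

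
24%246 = 24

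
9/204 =3/68 = 0.04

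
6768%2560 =1648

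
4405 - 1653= 2752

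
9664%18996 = 9664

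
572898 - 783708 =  - 210810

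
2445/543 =4 + 91/181 = 4.50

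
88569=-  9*(-9841)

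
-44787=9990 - 54777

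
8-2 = 6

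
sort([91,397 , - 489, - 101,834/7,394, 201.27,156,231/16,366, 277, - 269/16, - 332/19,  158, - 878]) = [ - 878, - 489, - 101, - 332/19, - 269/16,231/16,  91, 834/7, 156,158,201.27,277 , 366 , 394,397 ]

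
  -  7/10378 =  - 7/10378 = - 0.00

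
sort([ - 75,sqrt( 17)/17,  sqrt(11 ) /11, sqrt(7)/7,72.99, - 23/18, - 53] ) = [ - 75, - 53, - 23/18,  sqrt (17 ) /17,sqrt(11)/11,sqrt( 7) /7, 72.99]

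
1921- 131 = 1790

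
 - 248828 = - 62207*4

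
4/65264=1/16316 = 0.00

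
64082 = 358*179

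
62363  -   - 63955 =126318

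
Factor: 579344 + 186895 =766239=3^1*255413^1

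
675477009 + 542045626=1217522635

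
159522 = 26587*6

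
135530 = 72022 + 63508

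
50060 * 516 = 25830960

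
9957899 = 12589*791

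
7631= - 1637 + 9268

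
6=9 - 3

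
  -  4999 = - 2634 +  - 2365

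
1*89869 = 89869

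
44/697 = 44/697 = 0.06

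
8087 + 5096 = 13183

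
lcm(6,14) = 42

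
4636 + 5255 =9891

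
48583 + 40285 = 88868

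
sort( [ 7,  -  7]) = [ - 7, 7] 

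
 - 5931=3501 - 9432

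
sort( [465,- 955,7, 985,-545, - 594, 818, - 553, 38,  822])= [ - 955, - 594, - 553, - 545,7,38,465, 818,822,985] 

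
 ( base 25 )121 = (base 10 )676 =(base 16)2A4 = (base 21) 1B4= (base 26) 100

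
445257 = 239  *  1863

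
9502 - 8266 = 1236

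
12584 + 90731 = 103315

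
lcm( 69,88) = 6072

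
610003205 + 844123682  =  1454126887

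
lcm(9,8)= 72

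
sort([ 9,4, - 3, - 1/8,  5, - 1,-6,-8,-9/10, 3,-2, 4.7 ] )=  [-8,-6, - 3,  -  2, - 1, - 9/10, -1/8, 3,4, 4.7,5,9 ] 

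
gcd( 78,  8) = 2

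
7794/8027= 7794/8027 = 0.97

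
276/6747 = 92/2249 =0.04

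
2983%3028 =2983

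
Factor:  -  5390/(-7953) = 490/723 =2^1*  3^( - 1)*5^1*7^2 * 241^( - 1)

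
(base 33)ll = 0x2ca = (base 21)1D0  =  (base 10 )714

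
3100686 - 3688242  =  - 587556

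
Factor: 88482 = 2^1*3^1 * 14747^1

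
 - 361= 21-382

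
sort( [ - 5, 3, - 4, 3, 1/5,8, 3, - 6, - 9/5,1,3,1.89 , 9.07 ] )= [ - 6, - 5, - 4, - 9/5, 1/5,1 , 1.89, 3, 3,3,3, 8, 9.07 ] 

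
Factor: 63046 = 2^1*29^1*1087^1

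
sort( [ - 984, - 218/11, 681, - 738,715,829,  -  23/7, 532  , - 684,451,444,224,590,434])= [ - 984,- 738, - 684, - 218/11  ,-23/7,224,434,444,451,532,590, 681, 715, 829 ]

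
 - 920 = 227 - 1147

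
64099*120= 7691880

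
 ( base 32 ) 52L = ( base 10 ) 5205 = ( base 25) 885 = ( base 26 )7I5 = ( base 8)12125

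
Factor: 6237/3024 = 33/16= 2^( - 4)*3^1*11^1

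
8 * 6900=55200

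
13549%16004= 13549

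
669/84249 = 223/28083  =  0.01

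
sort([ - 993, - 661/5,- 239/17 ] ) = [ - 993,- 661/5, - 239/17] 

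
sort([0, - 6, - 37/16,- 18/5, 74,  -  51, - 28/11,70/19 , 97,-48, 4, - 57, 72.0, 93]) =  [ - 57, -51, - 48, - 6, - 18/5, - 28/11,-37/16 , 0,70/19,4 , 72.0, 74,93,97] 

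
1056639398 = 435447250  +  621192148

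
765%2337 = 765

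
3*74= 222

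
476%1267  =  476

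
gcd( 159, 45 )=3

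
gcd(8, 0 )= 8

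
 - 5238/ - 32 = 163 + 11/16= 163.69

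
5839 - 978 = 4861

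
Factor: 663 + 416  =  1079 = 13^1*83^1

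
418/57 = 22/3 = 7.33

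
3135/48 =65 + 5/16 = 65.31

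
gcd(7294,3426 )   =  2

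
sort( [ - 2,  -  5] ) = [ - 5,- 2] 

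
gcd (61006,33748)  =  1298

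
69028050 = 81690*845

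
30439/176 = 172 + 167/176 =172.95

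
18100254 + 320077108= 338177362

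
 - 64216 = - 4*16054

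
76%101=76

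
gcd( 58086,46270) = 14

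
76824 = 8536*9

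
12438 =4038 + 8400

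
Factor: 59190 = 2^1 * 3^1*5^1*1973^1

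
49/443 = 49/443 = 0.11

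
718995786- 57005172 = 661990614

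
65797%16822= 15331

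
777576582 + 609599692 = 1387176274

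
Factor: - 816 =-2^4*3^1*17^1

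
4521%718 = 213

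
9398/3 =9398/3= 3132.67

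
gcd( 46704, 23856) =336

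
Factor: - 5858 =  - 2^1*29^1*101^1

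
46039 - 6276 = 39763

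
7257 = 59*123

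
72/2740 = 18/685 = 0.03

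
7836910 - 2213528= 5623382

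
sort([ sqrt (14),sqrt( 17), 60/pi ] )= [sqrt(14 ), sqrt (17), 60/pi]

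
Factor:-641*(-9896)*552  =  2^6*3^1*23^1 * 641^1*1237^1 = 3501521472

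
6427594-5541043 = 886551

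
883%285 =28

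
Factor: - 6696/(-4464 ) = 3/2 = 2^( -1)*3^1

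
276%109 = 58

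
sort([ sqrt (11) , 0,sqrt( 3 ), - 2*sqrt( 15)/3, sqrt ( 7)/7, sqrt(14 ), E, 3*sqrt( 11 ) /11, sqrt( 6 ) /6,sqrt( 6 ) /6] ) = [ - 2*sqrt(15)/3,  0,sqrt( 7 )/7,sqrt( 6 ) /6, sqrt( 6 )/6, 3*sqrt (11 ) /11,sqrt(3),E,sqrt(11 ), sqrt(14)] 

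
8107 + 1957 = 10064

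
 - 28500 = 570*(-50)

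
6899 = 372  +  6527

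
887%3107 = 887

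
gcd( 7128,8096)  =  88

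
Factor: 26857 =107^1*251^1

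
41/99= 41/99 = 0.41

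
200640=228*880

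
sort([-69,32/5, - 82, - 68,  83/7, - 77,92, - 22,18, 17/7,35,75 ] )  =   [-82, - 77, - 69,-68, - 22, 17/7,32/5,83/7, 18,35,75,92]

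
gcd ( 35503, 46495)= 1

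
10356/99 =104 + 20/33 = 104.61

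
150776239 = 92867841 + 57908398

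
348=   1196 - 848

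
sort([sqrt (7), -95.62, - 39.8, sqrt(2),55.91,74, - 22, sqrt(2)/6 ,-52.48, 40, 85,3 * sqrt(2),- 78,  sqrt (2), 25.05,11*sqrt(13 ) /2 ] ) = [  -  95.62,-78,  -  52.48,-39.8, - 22, sqrt( 2 ) /6 , sqrt( 2),  sqrt(2), sqrt(7 ), 3*sqrt (2), 11*sqrt( 13 )/2,  25.05, 40,55.91,74, 85]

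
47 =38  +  9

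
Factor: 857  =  857^1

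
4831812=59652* 81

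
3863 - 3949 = -86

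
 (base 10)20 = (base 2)10100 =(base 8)24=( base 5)40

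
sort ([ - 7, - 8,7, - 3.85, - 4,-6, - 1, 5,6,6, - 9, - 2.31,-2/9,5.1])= [ - 9, - 8 , - 7, - 6, -4,- 3.85,  -  2.31, - 1 , - 2/9,5,5.1 , 6,6 , 7]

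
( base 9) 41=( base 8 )45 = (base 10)37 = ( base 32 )15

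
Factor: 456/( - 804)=  -  38/67  =  - 2^1*19^1*67^(-1 )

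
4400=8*550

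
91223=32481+58742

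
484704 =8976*54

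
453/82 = 453/82 = 5.52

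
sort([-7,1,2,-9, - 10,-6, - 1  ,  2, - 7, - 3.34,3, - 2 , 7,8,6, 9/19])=[ - 10, - 9, - 7,-7  ,- 6, - 3.34, - 2, - 1,9/19  ,  1,  2,2,3,6, 7,8 ] 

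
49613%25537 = 24076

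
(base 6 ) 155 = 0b1000111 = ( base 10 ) 71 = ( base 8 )107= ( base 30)2b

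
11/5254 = 11/5254 = 0.00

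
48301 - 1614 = 46687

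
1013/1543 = 1013/1543 = 0.66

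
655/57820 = 131/11564=0.01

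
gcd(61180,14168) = 644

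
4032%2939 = 1093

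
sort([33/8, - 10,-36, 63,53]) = [-36,- 10, 33/8,53,  63] 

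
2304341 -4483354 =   -  2179013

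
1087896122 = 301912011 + 785984111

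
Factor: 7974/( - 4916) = -3987/2458=-2^( - 1)*3^2*443^1*1229^( - 1)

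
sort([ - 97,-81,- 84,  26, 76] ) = [ - 97,-84,  -  81 , 26,  76 ] 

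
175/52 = 175/52 = 3.37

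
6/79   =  6/79= 0.08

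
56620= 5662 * 10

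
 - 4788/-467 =10+ 118/467 = 10.25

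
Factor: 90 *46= 2^2*3^2 * 5^1*23^1 = 4140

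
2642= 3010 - 368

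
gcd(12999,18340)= 7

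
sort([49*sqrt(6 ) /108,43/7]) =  [ 49*sqrt( 6)/108, 43/7]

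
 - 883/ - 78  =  11  +  25/78  =  11.32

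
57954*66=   3824964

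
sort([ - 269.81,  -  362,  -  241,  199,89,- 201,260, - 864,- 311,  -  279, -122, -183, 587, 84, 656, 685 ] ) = [ - 864, - 362, -311, - 279, - 269.81, - 241,  -  201 , - 183,-122,84,89,  199, 260,  587,  656,685]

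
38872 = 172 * 226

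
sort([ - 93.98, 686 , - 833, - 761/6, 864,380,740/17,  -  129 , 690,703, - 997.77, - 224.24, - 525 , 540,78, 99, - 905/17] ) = [-997.77, - 833, - 525, - 224.24, - 129, - 761/6, - 93.98, - 905/17,740/17,  78,99 , 380,540, 686, 690,703,864]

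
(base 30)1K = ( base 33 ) 1H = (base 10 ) 50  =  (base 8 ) 62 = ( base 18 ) 2e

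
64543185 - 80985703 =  - 16442518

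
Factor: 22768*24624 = 560639232 = 2^8*3^4*19^1*1423^1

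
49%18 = 13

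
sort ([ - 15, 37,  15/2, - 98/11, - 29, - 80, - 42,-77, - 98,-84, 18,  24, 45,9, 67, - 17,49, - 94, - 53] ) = [ - 98, - 94,-84, - 80, - 77,-53 ,-42, - 29, - 17, - 15,-98/11 , 15/2 , 9,18,24 , 37,45,49,67] 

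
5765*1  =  5765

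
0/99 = 0 = 0.00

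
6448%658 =526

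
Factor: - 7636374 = - 2^1*3^2 * 424243^1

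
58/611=58/611= 0.09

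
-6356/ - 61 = 6356/61  =  104.20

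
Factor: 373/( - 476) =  - 2^( - 2 )*7^( - 1)*17^ ( - 1)*373^1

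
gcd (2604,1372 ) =28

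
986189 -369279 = 616910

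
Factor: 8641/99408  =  2^( - 4)*3^(-1) *19^ (  -  1)*109^ ( - 1) * 8641^1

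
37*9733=360121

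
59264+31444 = 90708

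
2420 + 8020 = 10440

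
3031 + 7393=10424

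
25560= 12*2130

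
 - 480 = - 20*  24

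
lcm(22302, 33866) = 914382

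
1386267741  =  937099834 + 449167907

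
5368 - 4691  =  677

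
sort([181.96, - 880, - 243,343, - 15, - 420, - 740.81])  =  [ - 880 , - 740.81, - 420,  -  243, - 15,181.96, 343]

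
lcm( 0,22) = 0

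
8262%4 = 2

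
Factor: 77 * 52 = 2^2*7^1*11^1 * 13^1 = 4004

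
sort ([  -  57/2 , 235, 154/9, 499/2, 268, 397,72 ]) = [ - 57/2, 154/9,72, 235, 499/2, 268,397]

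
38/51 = 38/51 = 0.75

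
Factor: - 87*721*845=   -3^1*5^1*7^1*13^2*29^1*103^1 = - 53004315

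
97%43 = 11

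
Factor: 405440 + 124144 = 529584 = 2^4*3^1*11^1 * 17^1*59^1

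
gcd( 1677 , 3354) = 1677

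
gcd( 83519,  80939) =1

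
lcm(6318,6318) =6318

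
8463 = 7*1209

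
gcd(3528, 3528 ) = 3528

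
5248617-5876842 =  - 628225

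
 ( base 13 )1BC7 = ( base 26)667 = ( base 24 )77j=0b1000001111011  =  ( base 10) 4219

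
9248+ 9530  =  18778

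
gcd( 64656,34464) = 48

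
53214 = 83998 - 30784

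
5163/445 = 11 +268/445 = 11.60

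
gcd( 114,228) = 114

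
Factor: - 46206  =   - 2^1*3^2*17^1 * 151^1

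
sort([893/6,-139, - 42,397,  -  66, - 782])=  [ - 782, - 139, - 66, - 42, 893/6,397]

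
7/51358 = 7/51358  =  0.00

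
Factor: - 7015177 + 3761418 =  - 109^1*29851^1 = -  3253759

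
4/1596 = 1/399 = 0.00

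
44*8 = 352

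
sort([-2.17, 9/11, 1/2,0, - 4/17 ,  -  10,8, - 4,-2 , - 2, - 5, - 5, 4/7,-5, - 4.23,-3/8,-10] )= [-10,-10 ,-5,-5, - 5, - 4.23, - 4 ,-2.17, - 2, - 2,  -  3/8, - 4/17, 0, 1/2,4/7,9/11,8]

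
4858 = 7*694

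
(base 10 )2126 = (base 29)2F9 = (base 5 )32001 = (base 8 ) 4116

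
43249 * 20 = 864980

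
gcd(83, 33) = 1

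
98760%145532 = 98760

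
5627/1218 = 5627/1218 = 4.62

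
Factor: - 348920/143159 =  - 2^3*5^1*11^1*13^1*61^1*143159^( - 1)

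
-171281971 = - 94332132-76949839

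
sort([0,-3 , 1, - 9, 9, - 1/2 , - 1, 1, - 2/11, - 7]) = [ - 9, - 7, - 3, - 1, - 1/2, - 2/11, 0, 1, 1,9]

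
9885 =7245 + 2640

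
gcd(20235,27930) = 285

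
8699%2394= 1517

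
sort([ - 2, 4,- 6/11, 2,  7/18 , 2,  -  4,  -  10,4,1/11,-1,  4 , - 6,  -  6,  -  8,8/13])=[  -  10, - 8,  -  6, - 6,-4, - 2,-1,-6/11,1/11,7/18, 8/13,2,2,4,4, 4]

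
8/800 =1/100 = 0.01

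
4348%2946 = 1402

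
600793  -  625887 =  - 25094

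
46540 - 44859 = 1681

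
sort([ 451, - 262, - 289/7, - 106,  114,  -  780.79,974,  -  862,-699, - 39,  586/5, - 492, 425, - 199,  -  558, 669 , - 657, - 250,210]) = [  -  862,-780.79 , - 699, - 657 , - 558, - 492, - 262, - 250,- 199, - 106, - 289/7,  -  39 , 114, 586/5,  210, 425,451,669,974 ] 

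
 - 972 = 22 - 994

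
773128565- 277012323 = 496116242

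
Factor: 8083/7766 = 2^( - 1 ) * 11^( - 1)*59^1*137^1 * 353^( - 1 )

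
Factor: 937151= 937151^1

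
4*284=1136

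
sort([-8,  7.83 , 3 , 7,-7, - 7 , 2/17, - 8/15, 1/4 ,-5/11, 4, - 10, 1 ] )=[-10, - 8, - 7,-7,-8/15, - 5/11,2/17,1/4,1, 3,4, 7,7.83]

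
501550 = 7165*70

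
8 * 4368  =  34944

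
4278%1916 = 446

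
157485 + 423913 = 581398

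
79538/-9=-8838 + 4/9 = - 8837.56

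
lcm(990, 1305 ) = 28710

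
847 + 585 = 1432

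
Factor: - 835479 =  - 3^2 * 92831^1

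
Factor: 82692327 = 3^1 * 239^1*115331^1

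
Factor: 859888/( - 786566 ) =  - 2^3*11^( - 1)*223^1*241^1*35753^(-1 ) = -429944/393283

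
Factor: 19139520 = 2^6*3^1*5^1*19937^1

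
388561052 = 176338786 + 212222266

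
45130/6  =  7521 + 2/3 = 7521.67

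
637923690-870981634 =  - 233057944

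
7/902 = 7/902  =  0.01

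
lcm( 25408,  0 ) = 0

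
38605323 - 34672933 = 3932390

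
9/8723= 9/8723 = 0.00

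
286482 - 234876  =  51606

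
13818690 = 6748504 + 7070186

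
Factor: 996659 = 17^1 * 23^1 * 2549^1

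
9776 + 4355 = 14131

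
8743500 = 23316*375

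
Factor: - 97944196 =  - 2^2*7^1*43^1*81349^1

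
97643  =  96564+1079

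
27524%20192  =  7332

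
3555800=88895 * 40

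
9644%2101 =1240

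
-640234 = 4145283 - 4785517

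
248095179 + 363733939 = 611829118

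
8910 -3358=5552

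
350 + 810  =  1160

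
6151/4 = 1537 + 3/4 = 1537.75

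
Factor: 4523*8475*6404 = 245480849700 = 2^2 * 3^1 * 5^2*113^1*1601^1*4523^1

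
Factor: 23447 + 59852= 83299^1 = 83299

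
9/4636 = 9/4636 = 0.00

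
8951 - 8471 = 480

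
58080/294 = 197  +  27/49 = 197.55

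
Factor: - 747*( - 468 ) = 349596 = 2^2*  3^4*13^1*83^1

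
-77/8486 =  - 77/8486 = - 0.01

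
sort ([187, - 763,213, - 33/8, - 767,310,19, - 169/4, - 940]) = [-940, - 767 , - 763, - 169/4 ,-33/8,19,  187,  213,310]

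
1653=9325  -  7672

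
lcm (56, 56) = 56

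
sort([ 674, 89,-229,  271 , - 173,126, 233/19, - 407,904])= [ - 407,-229, - 173,233/19, 89,126,  271, 674,904 ]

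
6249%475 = 74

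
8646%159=60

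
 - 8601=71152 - 79753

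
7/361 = 7/361 = 0.02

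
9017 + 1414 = 10431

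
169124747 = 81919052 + 87205695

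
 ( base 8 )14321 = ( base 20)FHD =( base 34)5GT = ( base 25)A43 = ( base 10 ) 6353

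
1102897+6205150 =7308047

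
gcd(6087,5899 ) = 1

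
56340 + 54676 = 111016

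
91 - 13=78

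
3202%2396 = 806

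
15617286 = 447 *34938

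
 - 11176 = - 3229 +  - 7947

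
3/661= 3/661 = 0.00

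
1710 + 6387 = 8097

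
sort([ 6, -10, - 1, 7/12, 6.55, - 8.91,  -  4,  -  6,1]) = [-10, - 8.91, - 6, - 4, - 1, 7/12, 1,6,6.55]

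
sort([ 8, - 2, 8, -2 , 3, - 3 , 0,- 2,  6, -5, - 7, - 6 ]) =[  -  7, - 6, - 5, - 3, - 2, - 2, - 2,0,  3, 6,8,8 ]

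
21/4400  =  21/4400 = 0.00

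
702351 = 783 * 897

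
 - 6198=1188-7386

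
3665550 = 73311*50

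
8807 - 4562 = 4245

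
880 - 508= 372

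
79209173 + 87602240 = 166811413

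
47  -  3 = 44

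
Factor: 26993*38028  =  1026489804 = 2^2*3^1*3169^1*26993^1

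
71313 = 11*6483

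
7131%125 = 6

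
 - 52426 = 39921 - 92347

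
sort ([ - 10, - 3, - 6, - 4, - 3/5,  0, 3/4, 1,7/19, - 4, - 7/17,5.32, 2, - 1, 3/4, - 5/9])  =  [ - 10, - 6 , - 4 , - 4, - 3, - 1,  -  3/5, - 5/9,-7/17, 0, 7/19 , 3/4, 3/4, 1, 2, 5.32]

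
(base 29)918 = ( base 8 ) 16666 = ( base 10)7606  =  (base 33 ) 6wg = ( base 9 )11381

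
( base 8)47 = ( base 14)2B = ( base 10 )39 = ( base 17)25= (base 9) 43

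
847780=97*8740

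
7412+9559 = 16971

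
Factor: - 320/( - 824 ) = 2^3* 5^1*103^( - 1) = 40/103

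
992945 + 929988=1922933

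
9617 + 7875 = 17492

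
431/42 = 431/42 = 10.26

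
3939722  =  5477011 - 1537289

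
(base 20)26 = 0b101110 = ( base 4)232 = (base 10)46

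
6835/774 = 6835/774=8.83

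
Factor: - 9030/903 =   -  10=- 2^1*5^1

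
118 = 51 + 67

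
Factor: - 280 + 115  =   - 3^1*5^1*11^1 = -  165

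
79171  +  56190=135361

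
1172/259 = 1172/259 = 4.53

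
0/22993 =0 = 0.00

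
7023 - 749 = 6274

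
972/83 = 972/83  =  11.71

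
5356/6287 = 5356/6287 = 0.85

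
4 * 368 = 1472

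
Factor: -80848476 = - 2^2*3^3*748597^1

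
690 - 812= - 122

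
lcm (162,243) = 486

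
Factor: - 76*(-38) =2^3*19^2 = 2888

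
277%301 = 277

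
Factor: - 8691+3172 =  - 5519^1 = -  5519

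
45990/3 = 15330= 15330.00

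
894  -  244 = 650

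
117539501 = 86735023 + 30804478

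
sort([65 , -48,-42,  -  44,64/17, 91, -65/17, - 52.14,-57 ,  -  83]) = [-83,-57 , - 52.14 , - 48,-44,-42, - 65/17,64/17,65 , 91]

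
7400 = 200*37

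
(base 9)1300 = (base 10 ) 972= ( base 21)246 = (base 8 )1714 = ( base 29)14F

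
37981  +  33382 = 71363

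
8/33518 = 4/16759 = 0.00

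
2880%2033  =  847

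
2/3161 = 2/3161 = 0.00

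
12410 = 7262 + 5148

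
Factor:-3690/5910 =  - 3^1 *41^1* 197^( - 1) = - 123/197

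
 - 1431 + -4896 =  - 6327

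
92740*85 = 7882900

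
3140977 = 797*3941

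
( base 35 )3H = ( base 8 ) 172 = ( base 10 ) 122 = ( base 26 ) 4i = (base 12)a2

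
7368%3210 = 948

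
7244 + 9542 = 16786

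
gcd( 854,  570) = 2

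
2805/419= 2805/419 = 6.69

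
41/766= 41/766 = 0.05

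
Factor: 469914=2^1 *3^1*17^2*271^1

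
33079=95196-62117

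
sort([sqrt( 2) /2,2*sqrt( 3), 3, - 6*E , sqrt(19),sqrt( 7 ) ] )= [ - 6*E,sqrt( 2 )/2,sqrt( 7),3, 2*sqrt ( 3),sqrt (19)]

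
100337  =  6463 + 93874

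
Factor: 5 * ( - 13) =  - 5^1 *13^1=- 65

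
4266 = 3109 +1157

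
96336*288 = 27744768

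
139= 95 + 44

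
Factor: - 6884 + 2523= - 4361   =  - 7^2* 89^1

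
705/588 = 1 + 39/196  =  1.20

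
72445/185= 391+ 22/37= 391.59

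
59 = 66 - 7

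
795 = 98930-98135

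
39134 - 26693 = 12441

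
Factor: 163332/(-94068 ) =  - 349/201 = - 3^( - 1)*67^( - 1 )*349^1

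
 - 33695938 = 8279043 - 41974981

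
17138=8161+8977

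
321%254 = 67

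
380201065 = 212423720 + 167777345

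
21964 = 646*34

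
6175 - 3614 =2561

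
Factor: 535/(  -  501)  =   - 3^ ( - 1)*5^1*107^1*167^(-1)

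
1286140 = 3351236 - 2065096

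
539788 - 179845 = 359943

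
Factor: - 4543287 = -3^1 * 7^1*216347^1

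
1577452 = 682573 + 894879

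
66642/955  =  66642/955= 69.78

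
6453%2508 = 1437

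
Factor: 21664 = 2^5*677^1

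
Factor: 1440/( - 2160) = -2/3 = -2^1 * 3^(- 1)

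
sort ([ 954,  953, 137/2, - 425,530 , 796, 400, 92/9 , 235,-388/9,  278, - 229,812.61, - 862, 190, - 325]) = [ - 862, - 425, -325, -229 ,- 388/9,92/9,  137/2, 190,235 , 278, 400, 530, 796, 812.61 , 953,954]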